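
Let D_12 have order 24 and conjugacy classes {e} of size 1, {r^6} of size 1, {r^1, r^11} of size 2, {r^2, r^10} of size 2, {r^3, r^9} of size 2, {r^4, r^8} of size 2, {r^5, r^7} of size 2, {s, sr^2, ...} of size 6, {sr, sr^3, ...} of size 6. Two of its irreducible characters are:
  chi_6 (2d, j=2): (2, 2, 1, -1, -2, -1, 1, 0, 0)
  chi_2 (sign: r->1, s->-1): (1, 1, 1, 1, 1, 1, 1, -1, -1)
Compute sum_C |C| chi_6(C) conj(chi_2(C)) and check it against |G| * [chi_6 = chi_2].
Sum = 0; so <chi_6, chi_2> = 0 (distinct irreducibles are orthogonal).

Explanation: Compute term by term over conjugacy classes (|C| * chi_6(C) * conj(chi_2(C))):
  1*(2)*conj(1) + 1*(2)*conj(1) + 2*(1)*conj(1) + 2*(-1)*conj(1) + 2*(-2)*conj(1) + 2*(-1)*conj(1) + 2*(1)*conj(1) + 6*(0)*conj(-1) + 6*(0)*conj(-1)
  = (2) + (2) + (2) + (-2) + (-4) + (-2) + (2) + (0) + (0)
  = 0.
Dividing by |G| = 24 gives 0/24 = 0, matching the row-orthogonality relation <chi_6, chi_2> = [chi_6 = chi_2].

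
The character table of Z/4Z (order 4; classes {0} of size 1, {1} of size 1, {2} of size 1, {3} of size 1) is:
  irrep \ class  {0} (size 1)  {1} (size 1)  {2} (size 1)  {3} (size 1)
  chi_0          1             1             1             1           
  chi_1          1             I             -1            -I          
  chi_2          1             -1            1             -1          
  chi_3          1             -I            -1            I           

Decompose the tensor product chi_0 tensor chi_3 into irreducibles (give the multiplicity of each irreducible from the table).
chi_0 tensor chi_3 = chi_3 (all other irreducibles have multiplicity 0).

Explanation: The character of a tensor product is the pointwise product (chi_0 * chi_3)(C) = chi_0(C) * chi_3(C):
  {0}: (1)*(1), {1}: (1)*(-I), {2}: (1)*(-1), {3}: (1)*(I)
so (chi_0 * chi_3) takes values
  {0} -> 1, {1} -> -I, {2} -> -1, {3} -> I.
Now take the inner product of this character with each irreducible chi from the table, <chi_0*chi_3, chi> = (1/4) sum_C |C| (chi_0*chi_3)(C) conj(chi(C)):
  <chi_0*chi_3, chi_0> = (1/4)[1*(1)*conj(1) + 1*(-I)*conj(1) + 1*(-1)*conj(1) + 1*(I)*conj(1)]
      = (1/4)[(1) + (-I) + (-1) + (I)] = 0/4 = 0
  <chi_0*chi_3, chi_1> = (1/4)[1*(1)*conj(1) + 1*(-I)*conj(I) + 1*(-1)*conj(-1) + 1*(I)*conj(-I)]
      = (1/4)[(1) + (-1) + (1) + (-1)] = 0/4 = 0
  <chi_0*chi_3, chi_2> = (1/4)[1*(1)*conj(1) + 1*(-I)*conj(-1) + 1*(-1)*conj(1) + 1*(I)*conj(-1)]
      = (1/4)[(1) + (I) + (-1) + (-I)] = 0/4 = 0
  <chi_0*chi_3, chi_3> = (1/4)[1*(1)*conj(1) + 1*(-I)*conj(-I) + 1*(-1)*conj(-1) + 1*(I)*conj(I)]
      = (1/4)[(1) + (1) + (1) + (1)] = 4/4 = 1
(Exp terms are combined using exp(i*s)*conj(exp(i*t)) = exp(i*(s-t)), and sums of them are collapsed using the identity that for every m > 1 the m distinct m-th roots of unity sum to 0, e.g. 1 + exp(2*I*pi/3) + exp(-2*I*pi/3) = 0.)
Hence the multiplicities are chi_3: 1. Dimension check: dim(chi_0)*dim(chi_3) = 1*1 = 1 and sum (mult * dim) = 1*1 = 1.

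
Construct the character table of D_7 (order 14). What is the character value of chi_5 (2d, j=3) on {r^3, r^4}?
Conjugacy classes: {e} of size 1, {r^1, r^6} of size 2, {r^2, r^5} of size 2, {r^3, r^4} of size 2, {s, sr, ..., sr^6} of size 7.
Character table:
  irrep \ class              {e} (size 1)  {r^1, r^6} (size 2)  {r^2, r^5} (size 2)  {r^3, r^4} (size 2)  {s, sr, ..., sr^6} (size 7)
  chi_1 (triv)               1             1                    1                    1                    1                          
  chi_2 (sign: r->1, s->-1)  1             1                    1                    1                    -1                         
  chi_3 (2d, j=1)            2             2*cos(2*pi/7)        -2*cos(3*pi/7)       -2*cos(pi/7)         0                          
  chi_4 (2d, j=2)            2             -2*cos(3*pi/7)       -2*cos(pi/7)         2*cos(2*pi/7)        0                          
  chi_5 (2d, j=3)            2             -2*cos(pi/7)         2*cos(2*pi/7)        -2*cos(3*pi/7)       0                          

Spot check: chi_5 (2d, j=3) on {r^3, r^4} = -2*cos(3*pi/7).

D_7 has order 2*7 = 14 with 5 conjugacy classes, hence 5 irreducibles. Sum of squared dims 1 + 1 + 4 + 4 + 4 = 14 = |G|. Linear characters come from the abelianisation; the 2-dimensional irreps have character r^k -> 2*cos(2*pi*j*k/7), reflections -> 0.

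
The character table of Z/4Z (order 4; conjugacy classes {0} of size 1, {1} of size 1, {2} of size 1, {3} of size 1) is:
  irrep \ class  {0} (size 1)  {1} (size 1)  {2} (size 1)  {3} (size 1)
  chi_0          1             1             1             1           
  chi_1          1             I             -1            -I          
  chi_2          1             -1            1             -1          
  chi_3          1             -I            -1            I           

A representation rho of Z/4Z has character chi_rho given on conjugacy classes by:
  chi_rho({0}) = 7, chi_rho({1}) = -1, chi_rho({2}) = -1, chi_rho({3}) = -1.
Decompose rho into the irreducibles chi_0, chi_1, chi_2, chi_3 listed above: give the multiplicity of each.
Multiplicities: chi_0: 1, chi_1: 2, chi_2: 2, chi_3: 2.

Why: Use <chi_rho, chi> = (1/|G|) sum_C |C| * chi_rho(C) * conj(chi(C)) with |G| = 4 for each irreducible chi in the table:
  <chi_rho, chi_0> = (1/4)[1*(7)*conj(1) + 1*(-1)*conj(1) + 1*(-1)*conj(1) + 1*(-1)*conj(1)]
      = (1/4)[(7) + (-1) + (-1) + (-1)] = 4/4 = 1
  <chi_rho, chi_1> = (1/4)[1*(7)*conj(1) + 1*(-1)*conj(I) + 1*(-1)*conj(-1) + 1*(-1)*conj(-I)]
      = (1/4)[(7) + (I) + (1) + (-I)] = 8/4 = 2
  <chi_rho, chi_2> = (1/4)[1*(7)*conj(1) + 1*(-1)*conj(-1) + 1*(-1)*conj(1) + 1*(-1)*conj(-1)]
      = (1/4)[(7) + (1) + (-1) + (1)] = 8/4 = 2
  <chi_rho, chi_3> = (1/4)[1*(7)*conj(1) + 1*(-1)*conj(-I) + 1*(-1)*conj(-1) + 1*(-1)*conj(I)]
      = (1/4)[(7) + (-I) + (1) + (I)] = 8/4 = 2
(Exp terms are combined using exp(i*s)*conj(exp(i*t)) = exp(i*(s-t)), and sums of them are collapsed using the identity that for every m > 1 the m distinct m-th roots of unity sum to 0, e.g. 1 + exp(2*I*pi/3) + exp(-2*I*pi/3) = 0.)
Dimension check: dim(rho) = sum (mult * dim) = 1*1 + 2*1 + 2*1 + 2*1 = 7 = chi_rho(e) = 7.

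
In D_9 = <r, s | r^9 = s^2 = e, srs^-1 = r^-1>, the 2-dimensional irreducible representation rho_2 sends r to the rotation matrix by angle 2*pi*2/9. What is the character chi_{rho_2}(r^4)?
chi_{rho_2}(r^4) = 2*cos(2*pi*2*4/9) = 2*cos(2*pi/9)

Argument: rho_2(r^4) is rotation by angle 2*pi*2*4/9, whose trace is 2*cos(2*pi*2*4/9) = 2*cos(2*pi/9).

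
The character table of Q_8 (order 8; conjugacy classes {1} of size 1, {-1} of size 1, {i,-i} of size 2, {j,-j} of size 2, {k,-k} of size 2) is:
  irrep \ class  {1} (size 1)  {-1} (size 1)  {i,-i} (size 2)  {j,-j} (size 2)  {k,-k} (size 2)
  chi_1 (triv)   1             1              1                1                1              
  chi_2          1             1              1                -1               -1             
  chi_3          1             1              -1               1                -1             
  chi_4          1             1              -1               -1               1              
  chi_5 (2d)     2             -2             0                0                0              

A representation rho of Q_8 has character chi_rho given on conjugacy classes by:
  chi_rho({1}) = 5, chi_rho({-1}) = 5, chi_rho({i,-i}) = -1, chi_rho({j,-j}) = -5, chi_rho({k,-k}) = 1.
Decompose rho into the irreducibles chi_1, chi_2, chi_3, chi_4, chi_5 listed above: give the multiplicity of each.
Multiplicities: chi_1: 0, chi_2: 2, chi_3: 0, chi_4: 3, chi_5: 0.

Reasoning: Use <chi_rho, chi> = (1/|G|) sum_C |C| * chi_rho(C) * conj(chi(C)) with |G| = 8 for each irreducible chi in the table:
  <chi_rho, chi_1> = (1/8)[1*(5)*conj(1) + 1*(5)*conj(1) + 2*(-1)*conj(1) + 2*(-5)*conj(1) + 2*(1)*conj(1)]
      = (1/8)[(5) + (5) + (-2) + (-10) + (2)] = 0/8 = 0
  <chi_rho, chi_2> = (1/8)[1*(5)*conj(1) + 1*(5)*conj(1) + 2*(-1)*conj(1) + 2*(-5)*conj(-1) + 2*(1)*conj(-1)]
      = (1/8)[(5) + (5) + (-2) + (10) + (-2)] = 16/8 = 2
  <chi_rho, chi_3> = (1/8)[1*(5)*conj(1) + 1*(5)*conj(1) + 2*(-1)*conj(-1) + 2*(-5)*conj(1) + 2*(1)*conj(-1)]
      = (1/8)[(5) + (5) + (2) + (-10) + (-2)] = 0/8 = 0
  <chi_rho, chi_4> = (1/8)[1*(5)*conj(1) + 1*(5)*conj(1) + 2*(-1)*conj(-1) + 2*(-5)*conj(-1) + 2*(1)*conj(1)]
      = (1/8)[(5) + (5) + (2) + (10) + (2)] = 24/8 = 3
  <chi_rho, chi_5> = (1/8)[1*(5)*conj(2) + 1*(5)*conj(-2) + 2*(-1)*conj(0) + 2*(-5)*conj(0) + 2*(1)*conj(0)]
      = (1/8)[(10) + (-10) + (0) + (0) + (0)] = 0/8 = 0
Dimension check: dim(rho) = sum (mult * dim) = 0*1 + 2*1 + 0*1 + 3*1 + 0*2 = 5 = chi_rho(e) = 5.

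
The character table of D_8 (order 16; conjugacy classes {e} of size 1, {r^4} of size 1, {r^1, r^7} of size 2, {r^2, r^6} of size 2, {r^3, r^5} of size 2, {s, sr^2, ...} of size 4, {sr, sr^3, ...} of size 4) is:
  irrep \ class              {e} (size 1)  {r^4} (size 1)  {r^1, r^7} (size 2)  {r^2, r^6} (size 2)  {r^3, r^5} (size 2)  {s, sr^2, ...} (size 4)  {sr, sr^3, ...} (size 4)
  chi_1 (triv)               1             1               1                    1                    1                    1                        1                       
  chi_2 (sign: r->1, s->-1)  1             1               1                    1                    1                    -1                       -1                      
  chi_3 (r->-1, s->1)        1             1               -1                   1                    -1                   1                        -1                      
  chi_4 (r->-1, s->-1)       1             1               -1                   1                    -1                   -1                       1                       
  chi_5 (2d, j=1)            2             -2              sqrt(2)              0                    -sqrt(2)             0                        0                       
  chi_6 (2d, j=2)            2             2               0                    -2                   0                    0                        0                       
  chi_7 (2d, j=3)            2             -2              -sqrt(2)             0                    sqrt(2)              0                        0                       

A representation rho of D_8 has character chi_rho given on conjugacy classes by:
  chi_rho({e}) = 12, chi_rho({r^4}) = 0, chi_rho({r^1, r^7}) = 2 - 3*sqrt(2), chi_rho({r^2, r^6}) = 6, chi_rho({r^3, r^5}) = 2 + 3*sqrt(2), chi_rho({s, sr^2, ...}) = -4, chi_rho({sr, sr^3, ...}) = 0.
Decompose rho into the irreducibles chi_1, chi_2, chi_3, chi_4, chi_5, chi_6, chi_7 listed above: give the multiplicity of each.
Multiplicities: chi_1: 1, chi_2: 3, chi_3: 0, chi_4: 2, chi_5: 0, chi_6: 0, chi_7: 3.

Use <chi_rho, chi> = (1/|G|) sum_C |C| * chi_rho(C) * conj(chi(C)) with |G| = 16 for each irreducible chi in the table:
  <chi_rho, chi_1> = (1/16)[1*(12)*conj(1) + 1*(0)*conj(1) + 2*(2 - 3*sqrt(2))*conj(1) + 2*(6)*conj(1) + 2*(2 + 3*sqrt(2))*conj(1) + 4*(-4)*conj(1) + 4*(0)*conj(1)]
      = (1/16)[(12) + (0) + (4 - 6*sqrt(2)) + (12) + (4 + 6*sqrt(2)) + (-16) + (0)] = 16/16 = 1
  <chi_rho, chi_2> = (1/16)[1*(12)*conj(1) + 1*(0)*conj(1) + 2*(2 - 3*sqrt(2))*conj(1) + 2*(6)*conj(1) + 2*(2 + 3*sqrt(2))*conj(1) + 4*(-4)*conj(-1) + 4*(0)*conj(-1)]
      = (1/16)[(12) + (0) + (4 - 6*sqrt(2)) + (12) + (4 + 6*sqrt(2)) + (16) + (0)] = 48/16 = 3
  <chi_rho, chi_3> = (1/16)[1*(12)*conj(1) + 1*(0)*conj(1) + 2*(2 - 3*sqrt(2))*conj(-1) + 2*(6)*conj(1) + 2*(2 + 3*sqrt(2))*conj(-1) + 4*(-4)*conj(1) + 4*(0)*conj(-1)]
      = (1/16)[(12) + (0) + (-4 + 6*sqrt(2)) + (12) + (-6*sqrt(2) - 4) + (-16) + (0)] = 0/16 = 0
  <chi_rho, chi_4> = (1/16)[1*(12)*conj(1) + 1*(0)*conj(1) + 2*(2 - 3*sqrt(2))*conj(-1) + 2*(6)*conj(1) + 2*(2 + 3*sqrt(2))*conj(-1) + 4*(-4)*conj(-1) + 4*(0)*conj(1)]
      = (1/16)[(12) + (0) + (-4 + 6*sqrt(2)) + (12) + (-6*sqrt(2) - 4) + (16) + (0)] = 32/16 = 2
  <chi_rho, chi_5> = (1/16)[1*(12)*conj(2) + 1*(0)*conj(-2) + 2*(2 - 3*sqrt(2))*conj(sqrt(2)) + 2*(6)*conj(0) + 2*(2 + 3*sqrt(2))*conj(-sqrt(2)) + 4*(-4)*conj(0) + 4*(0)*conj(0)]
      = (1/16)[(24) + (0) + (-12 + 4*sqrt(2)) + (0) + (-12 - 4*sqrt(2)) + (0) + (0)] = 0/16 = 0
  <chi_rho, chi_6> = (1/16)[1*(12)*conj(2) + 1*(0)*conj(2) + 2*(2 - 3*sqrt(2))*conj(0) + 2*(6)*conj(-2) + 2*(2 + 3*sqrt(2))*conj(0) + 4*(-4)*conj(0) + 4*(0)*conj(0)]
      = (1/16)[(24) + (0) + (0) + (-24) + (0) + (0) + (0)] = 0/16 = 0
  <chi_rho, chi_7> = (1/16)[1*(12)*conj(2) + 1*(0)*conj(-2) + 2*(2 - 3*sqrt(2))*conj(-sqrt(2)) + 2*(6)*conj(0) + 2*(2 + 3*sqrt(2))*conj(sqrt(2)) + 4*(-4)*conj(0) + 4*(0)*conj(0)]
      = (1/16)[(24) + (0) + (12 - 4*sqrt(2)) + (0) + (4*sqrt(2) + 12) + (0) + (0)] = 48/16 = 3
Dimension check: dim(rho) = sum (mult * dim) = 1*1 + 3*1 + 0*1 + 2*1 + 0*2 + 0*2 + 3*2 = 12 = chi_rho(e) = 12.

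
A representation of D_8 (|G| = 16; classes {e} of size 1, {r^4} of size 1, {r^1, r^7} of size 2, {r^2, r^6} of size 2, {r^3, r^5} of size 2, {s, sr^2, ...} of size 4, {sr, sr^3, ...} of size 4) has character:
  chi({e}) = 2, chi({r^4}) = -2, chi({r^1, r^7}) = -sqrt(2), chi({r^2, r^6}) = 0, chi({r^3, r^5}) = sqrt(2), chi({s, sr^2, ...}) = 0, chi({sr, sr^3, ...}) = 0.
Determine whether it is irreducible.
Irreducible: <chi, chi> = 1.

Explanation: <chi, chi> = (1/|G|) sum_C |C| * |chi(C)|^2 = (1/16)[1*|2|^2 + 1*|-2|^2 + 2*|-sqrt(2)|^2 + 2*|0|^2 + 2*|sqrt(2)|^2 + 4*|0|^2 + 4*|0|^2]
  = (1/16)[(4) + (4) + (4) + (0) + (4) + (0) + (0)] = 16/16 = 1.
A character is irreducible iff <chi, chi> = 1, so this representation is irreducible.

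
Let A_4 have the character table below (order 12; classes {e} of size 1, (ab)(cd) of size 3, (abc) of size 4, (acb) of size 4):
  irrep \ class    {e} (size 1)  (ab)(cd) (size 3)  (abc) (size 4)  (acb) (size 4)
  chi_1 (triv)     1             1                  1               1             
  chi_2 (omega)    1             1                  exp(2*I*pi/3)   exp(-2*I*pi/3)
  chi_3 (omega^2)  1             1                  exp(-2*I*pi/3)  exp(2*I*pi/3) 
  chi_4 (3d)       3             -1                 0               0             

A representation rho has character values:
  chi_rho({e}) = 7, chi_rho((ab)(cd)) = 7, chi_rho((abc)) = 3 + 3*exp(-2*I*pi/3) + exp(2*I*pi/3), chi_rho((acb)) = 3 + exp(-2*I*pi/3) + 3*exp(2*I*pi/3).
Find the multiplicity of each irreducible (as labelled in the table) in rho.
Multiplicities: chi_1: 3, chi_2: 1, chi_3: 3, chi_4: 0.

Justification: Use <chi_rho, chi> = (1/|G|) sum_C |C| * chi_rho(C) * conj(chi(C)) with |G| = 12 for each irreducible chi in the table:
  <chi_rho, chi_1> = (1/12)[1*(7)*conj(1) + 3*(7)*conj(1) + 4*(3 + 3*exp(-2*I*pi/3) + exp(2*I*pi/3))*conj(1) + 4*(3 + exp(-2*I*pi/3) + 3*exp(2*I*pi/3))*conj(1)]
      = (1/12)[(7) + (21) + (12 + 12*exp(-2*I*pi/3) + 4*exp(2*I*pi/3)) + (12 + 4*exp(-2*I*pi/3) + 12*exp(2*I*pi/3))] = 36/12 = 3
  <chi_rho, chi_2> = (1/12)[1*(7)*conj(1) + 3*(7)*conj(1) + 4*(3 + 3*exp(-2*I*pi/3) + exp(2*I*pi/3))*conj(exp(2*I*pi/3)) + 4*(3 + exp(-2*I*pi/3) + 3*exp(2*I*pi/3))*conj(exp(-2*I*pi/3))]
      = (1/12)[(7) + (21) + (-8) + (-8)] = 12/12 = 1
  <chi_rho, chi_3> = (1/12)[1*(7)*conj(1) + 3*(7)*conj(1) + 4*(3 + 3*exp(-2*I*pi/3) + exp(2*I*pi/3))*conj(exp(-2*I*pi/3)) + 4*(3 + exp(-2*I*pi/3) + 3*exp(2*I*pi/3))*conj(exp(2*I*pi/3))]
      = (1/12)[(7) + (21) + (12 + 4*exp(-2*I*pi/3) + 12*exp(2*I*pi/3)) + (12 + 12*exp(-2*I*pi/3) + 4*exp(2*I*pi/3))] = 36/12 = 3
  <chi_rho, chi_4> = (1/12)[1*(7)*conj(3) + 3*(7)*conj(-1) + 4*(3 + 3*exp(-2*I*pi/3) + exp(2*I*pi/3))*conj(0) + 4*(3 + exp(-2*I*pi/3) + 3*exp(2*I*pi/3))*conj(0)]
      = (1/12)[(21) + (-21) + (0) + (0)] = 0/12 = 0
(Exp terms are combined using exp(i*s)*conj(exp(i*t)) = exp(i*(s-t)), and sums of them are collapsed using the identity that for every m > 1 the m distinct m-th roots of unity sum to 0, e.g. 1 + exp(2*I*pi/3) + exp(-2*I*pi/3) = 0.)
Dimension check: dim(rho) = sum (mult * dim) = 3*1 + 1*1 + 3*1 + 0*3 = 7 = chi_rho(e) = 7.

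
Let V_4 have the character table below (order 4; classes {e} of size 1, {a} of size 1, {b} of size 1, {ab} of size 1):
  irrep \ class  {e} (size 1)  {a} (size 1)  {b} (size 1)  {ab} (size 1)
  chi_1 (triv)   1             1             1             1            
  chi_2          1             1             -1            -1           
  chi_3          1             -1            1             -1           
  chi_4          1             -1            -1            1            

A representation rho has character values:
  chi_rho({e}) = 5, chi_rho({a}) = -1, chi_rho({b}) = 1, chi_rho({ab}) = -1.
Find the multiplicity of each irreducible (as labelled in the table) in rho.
Multiplicities: chi_1: 1, chi_2: 1, chi_3: 2, chi_4: 1.

Derivation: Use <chi_rho, chi> = (1/|G|) sum_C |C| * chi_rho(C) * conj(chi(C)) with |G| = 4 for each irreducible chi in the table:
  <chi_rho, chi_1> = (1/4)[1*(5)*conj(1) + 1*(-1)*conj(1) + 1*(1)*conj(1) + 1*(-1)*conj(1)]
      = (1/4)[(5) + (-1) + (1) + (-1)] = 4/4 = 1
  <chi_rho, chi_2> = (1/4)[1*(5)*conj(1) + 1*(-1)*conj(1) + 1*(1)*conj(-1) + 1*(-1)*conj(-1)]
      = (1/4)[(5) + (-1) + (-1) + (1)] = 4/4 = 1
  <chi_rho, chi_3> = (1/4)[1*(5)*conj(1) + 1*(-1)*conj(-1) + 1*(1)*conj(1) + 1*(-1)*conj(-1)]
      = (1/4)[(5) + (1) + (1) + (1)] = 8/4 = 2
  <chi_rho, chi_4> = (1/4)[1*(5)*conj(1) + 1*(-1)*conj(-1) + 1*(1)*conj(-1) + 1*(-1)*conj(1)]
      = (1/4)[(5) + (1) + (-1) + (-1)] = 4/4 = 1
Dimension check: dim(rho) = sum (mult * dim) = 1*1 + 1*1 + 2*1 + 1*1 = 5 = chi_rho(e) = 5.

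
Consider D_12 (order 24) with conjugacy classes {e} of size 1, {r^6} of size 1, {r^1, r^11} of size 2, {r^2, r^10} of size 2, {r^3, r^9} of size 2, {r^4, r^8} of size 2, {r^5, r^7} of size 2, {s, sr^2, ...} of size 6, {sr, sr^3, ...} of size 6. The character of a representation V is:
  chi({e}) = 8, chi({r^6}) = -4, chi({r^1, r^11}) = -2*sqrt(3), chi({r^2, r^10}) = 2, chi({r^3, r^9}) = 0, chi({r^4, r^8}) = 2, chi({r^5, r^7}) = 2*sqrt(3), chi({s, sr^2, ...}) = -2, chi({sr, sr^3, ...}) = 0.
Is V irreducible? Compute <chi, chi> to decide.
Not irreducible (reducible): <chi, chi> = 7 > 1.

Reasoning: <chi, chi> = (1/|G|) sum_C |C| * |chi(C)|^2 = (1/24)[1*|8|^2 + 1*|-4|^2 + 2*|-2*sqrt(3)|^2 + 2*|2|^2 + 2*|0|^2 + 2*|2|^2 + 2*|2*sqrt(3)|^2 + 6*|-2|^2 + 6*|0|^2]
  = (1/24)[(64) + (16) + (24) + (8) + (0) + (8) + (24) + (24) + (0)] = 168/24 = 7.
A character is irreducible iff <chi, chi> = 1, so this representation is reducible.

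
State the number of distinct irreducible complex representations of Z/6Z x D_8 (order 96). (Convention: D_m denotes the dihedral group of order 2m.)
42

Reasoning: The number of irreducible complex representations of a finite group equals its number of conjugacy classes. For a direct product, #classes(G x H) = #classes(G) * #classes(H). Z/6Z has 6 classes (abelian), D_8 has 7 classes, so 6 * 7 = 42, so Z/6Z x D_8 (order 96) has exactly 42 irreducible complex representations.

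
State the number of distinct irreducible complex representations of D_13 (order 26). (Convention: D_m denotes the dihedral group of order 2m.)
8

Argument: The number of irreducible complex representations of a finite group equals its number of conjugacy classes. D_13 has 8 conjugacy classes ((n+3)/2 for n odd), so D_13 (order 26) has exactly 8 irreducible complex representations.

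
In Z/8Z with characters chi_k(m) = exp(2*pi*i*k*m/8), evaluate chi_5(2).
chi_5(2) = zeta_8^10 = I

Proof sketch: chi_5(2) = zeta_8^(5*2) = zeta_8^10. Since zeta_8^8 = 1, this equals zeta_8^2 = exp(2*pi*i*2/8) = I.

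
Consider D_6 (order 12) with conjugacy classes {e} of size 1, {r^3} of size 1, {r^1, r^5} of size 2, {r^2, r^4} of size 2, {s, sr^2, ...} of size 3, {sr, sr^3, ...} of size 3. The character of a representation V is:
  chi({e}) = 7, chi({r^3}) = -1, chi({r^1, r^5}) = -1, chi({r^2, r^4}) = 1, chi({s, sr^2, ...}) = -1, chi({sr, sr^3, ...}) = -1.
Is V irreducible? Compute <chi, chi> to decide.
Not irreducible (reducible): <chi, chi> = 5 > 1.

Working: <chi, chi> = (1/|G|) sum_C |C| * |chi(C)|^2 = (1/12)[1*|7|^2 + 1*|-1|^2 + 2*|-1|^2 + 2*|1|^2 + 3*|-1|^2 + 3*|-1|^2]
  = (1/12)[(49) + (1) + (2) + (2) + (3) + (3)] = 60/12 = 5.
A character is irreducible iff <chi, chi> = 1, so this representation is reducible.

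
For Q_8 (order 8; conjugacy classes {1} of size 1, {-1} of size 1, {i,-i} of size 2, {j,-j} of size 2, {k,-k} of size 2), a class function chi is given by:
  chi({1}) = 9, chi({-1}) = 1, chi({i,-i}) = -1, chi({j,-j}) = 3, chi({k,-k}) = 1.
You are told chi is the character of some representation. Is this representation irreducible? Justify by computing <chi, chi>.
Not irreducible (reducible): <chi, chi> = 13 > 1.

Why: <chi, chi> = (1/|G|) sum_C |C| * |chi(C)|^2 = (1/8)[1*|9|^2 + 1*|1|^2 + 2*|-1|^2 + 2*|3|^2 + 2*|1|^2]
  = (1/8)[(81) + (1) + (2) + (18) + (2)] = 104/8 = 13.
A character is irreducible iff <chi, chi> = 1, so this representation is reducible.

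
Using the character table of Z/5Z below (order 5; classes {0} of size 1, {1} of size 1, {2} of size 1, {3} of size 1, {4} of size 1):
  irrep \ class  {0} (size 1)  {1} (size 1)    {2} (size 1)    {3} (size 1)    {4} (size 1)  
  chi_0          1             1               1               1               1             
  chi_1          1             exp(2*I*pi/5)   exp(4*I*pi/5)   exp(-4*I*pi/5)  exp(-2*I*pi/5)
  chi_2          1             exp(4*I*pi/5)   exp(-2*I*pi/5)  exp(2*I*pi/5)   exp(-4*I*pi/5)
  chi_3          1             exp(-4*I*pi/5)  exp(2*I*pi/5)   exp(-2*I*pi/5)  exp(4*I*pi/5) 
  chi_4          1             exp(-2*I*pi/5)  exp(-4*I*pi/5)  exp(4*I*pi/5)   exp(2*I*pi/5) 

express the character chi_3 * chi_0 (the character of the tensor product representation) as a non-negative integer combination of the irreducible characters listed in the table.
chi_3 tensor chi_0 = chi_3 (all other irreducibles have multiplicity 0).

Derivation: The character of a tensor product is the pointwise product (chi_3 * chi_0)(C) = chi_3(C) * chi_0(C):
  {0}: (1)*(1), {1}: (exp(-4*I*pi/5))*(1), {2}: (exp(2*I*pi/5))*(1), {3}: (exp(-2*I*pi/5))*(1), {4}: (exp(4*I*pi/5))*(1)
so (chi_3 * chi_0) takes values
  {0} -> 1, {1} -> exp(-4*I*pi/5), {2} -> exp(2*I*pi/5), {3} -> exp(-2*I*pi/5), {4} -> exp(4*I*pi/5).
Now take the inner product of this character with each irreducible chi from the table, <chi_3*chi_0, chi> = (1/5) sum_C |C| (chi_3*chi_0)(C) conj(chi(C)):
  <chi_3*chi_0, chi_0> = (1/5)[1*(1)*conj(1) + 1*(exp(-4*I*pi/5))*conj(1) + 1*(exp(2*I*pi/5))*conj(1) + 1*(exp(-2*I*pi/5))*conj(1) + 1*(exp(4*I*pi/5))*conj(1)]
      = (1/5)[(1) + (exp(-4*I*pi/5)) + (exp(2*I*pi/5)) + (exp(-2*I*pi/5)) + (exp(4*I*pi/5))] = 0/5 = 0
  <chi_3*chi_0, chi_1> = (1/5)[1*(1)*conj(1) + 1*(exp(-4*I*pi/5))*conj(exp(2*I*pi/5)) + 1*(exp(2*I*pi/5))*conj(exp(4*I*pi/5)) + 1*(exp(-2*I*pi/5))*conj(exp(-4*I*pi/5)) + 1*(exp(4*I*pi/5))*conj(exp(-2*I*pi/5))]
      = (1/5)[(1) + (exp(4*I*pi/5)) + (exp(-2*I*pi/5)) + (exp(2*I*pi/5)) + (exp(-4*I*pi/5))] = 0/5 = 0
  <chi_3*chi_0, chi_2> = (1/5)[1*(1)*conj(1) + 1*(exp(-4*I*pi/5))*conj(exp(4*I*pi/5)) + 1*(exp(2*I*pi/5))*conj(exp(-2*I*pi/5)) + 1*(exp(-2*I*pi/5))*conj(exp(2*I*pi/5)) + 1*(exp(4*I*pi/5))*conj(exp(-4*I*pi/5))]
      = (1/5)[(1) + (exp(2*I*pi/5)) + (exp(4*I*pi/5)) + (exp(-4*I*pi/5)) + (exp(-2*I*pi/5))] = 0/5 = 0
  <chi_3*chi_0, chi_3> = (1/5)[1*(1)*conj(1) + 1*(exp(-4*I*pi/5))*conj(exp(-4*I*pi/5)) + 1*(exp(2*I*pi/5))*conj(exp(2*I*pi/5)) + 1*(exp(-2*I*pi/5))*conj(exp(-2*I*pi/5)) + 1*(exp(4*I*pi/5))*conj(exp(4*I*pi/5))]
      = (1/5)[(1) + (1) + (1) + (1) + (1)] = 5/5 = 1
  <chi_3*chi_0, chi_4> = (1/5)[1*(1)*conj(1) + 1*(exp(-4*I*pi/5))*conj(exp(-2*I*pi/5)) + 1*(exp(2*I*pi/5))*conj(exp(-4*I*pi/5)) + 1*(exp(-2*I*pi/5))*conj(exp(4*I*pi/5)) + 1*(exp(4*I*pi/5))*conj(exp(2*I*pi/5))]
      = (1/5)[(1) + (exp(-2*I*pi/5)) + (exp(-4*I*pi/5)) + (exp(4*I*pi/5)) + (exp(2*I*pi/5))] = 0/5 = 0
(Exp terms are combined using exp(i*s)*conj(exp(i*t)) = exp(i*(s-t)), and sums of them are collapsed using the identity that for every m > 1 the m distinct m-th roots of unity sum to 0, e.g. 1 + exp(2*I*pi/3) + exp(-2*I*pi/3) = 0.)
Hence the multiplicities are chi_3: 1. Dimension check: dim(chi_3)*dim(chi_0) = 1*1 = 1 and sum (mult * dim) = 1*1 = 1.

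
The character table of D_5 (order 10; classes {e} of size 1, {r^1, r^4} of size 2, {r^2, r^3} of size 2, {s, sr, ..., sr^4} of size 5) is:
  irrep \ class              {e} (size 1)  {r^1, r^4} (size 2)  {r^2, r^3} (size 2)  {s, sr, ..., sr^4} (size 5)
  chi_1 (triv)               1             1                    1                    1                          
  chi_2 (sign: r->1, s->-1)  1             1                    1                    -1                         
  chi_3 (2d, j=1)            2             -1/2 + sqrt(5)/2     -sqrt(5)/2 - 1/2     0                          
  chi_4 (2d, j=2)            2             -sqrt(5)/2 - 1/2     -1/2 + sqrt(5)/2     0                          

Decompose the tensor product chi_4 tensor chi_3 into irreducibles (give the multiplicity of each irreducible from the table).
chi_4 tensor chi_3 = chi_3 + chi_4 (all other irreducibles have multiplicity 0).

Justification: The character of a tensor product is the pointwise product (chi_4 * chi_3)(C) = chi_4(C) * chi_3(C):
  {e}: (2)*(2), {r^1, r^4}: (-sqrt(5)/2 - 1/2)*(-1/2 + sqrt(5)/2), {r^2, r^3}: (-1/2 + sqrt(5)/2)*(-sqrt(5)/2 - 1/2), {s, sr, ..., sr^4}: (0)*(0)
so (chi_4 * chi_3) takes values
  {e} -> 4, {r^1, r^4} -> -1, {r^2, r^3} -> -1, {s, sr, ..., sr^4} -> 0.
Now take the inner product of this character with each irreducible chi from the table, <chi_4*chi_3, chi> = (1/10) sum_C |C| (chi_4*chi_3)(C) conj(chi(C)):
  <chi_4*chi_3, chi_1> = (1/10)[1*(4)*conj(1) + 2*(-1)*conj(1) + 2*(-1)*conj(1) + 5*(0)*conj(1)]
      = (1/10)[(4) + (-2) + (-2) + (0)] = 0/10 = 0
  <chi_4*chi_3, chi_2> = (1/10)[1*(4)*conj(1) + 2*(-1)*conj(1) + 2*(-1)*conj(1) + 5*(0)*conj(-1)]
      = (1/10)[(4) + (-2) + (-2) + (0)] = 0/10 = 0
  <chi_4*chi_3, chi_3> = (1/10)[1*(4)*conj(2) + 2*(-1)*conj(-1/2 + sqrt(5)/2) + 2*(-1)*conj(-sqrt(5)/2 - 1/2) + 5*(0)*conj(0)]
      = (1/10)[(8) + (1 - sqrt(5)) + (1 + sqrt(5)) + (0)] = 10/10 = 1
  <chi_4*chi_3, chi_4> = (1/10)[1*(4)*conj(2) + 2*(-1)*conj(-sqrt(5)/2 - 1/2) + 2*(-1)*conj(-1/2 + sqrt(5)/2) + 5*(0)*conj(0)]
      = (1/10)[(8) + (1 + sqrt(5)) + (1 - sqrt(5)) + (0)] = 10/10 = 1
Hence the multiplicities are chi_3: 1, chi_4: 1. Dimension check: dim(chi_4)*dim(chi_3) = 2*2 = 4 and sum (mult * dim) = 1*2 + 1*2 = 4.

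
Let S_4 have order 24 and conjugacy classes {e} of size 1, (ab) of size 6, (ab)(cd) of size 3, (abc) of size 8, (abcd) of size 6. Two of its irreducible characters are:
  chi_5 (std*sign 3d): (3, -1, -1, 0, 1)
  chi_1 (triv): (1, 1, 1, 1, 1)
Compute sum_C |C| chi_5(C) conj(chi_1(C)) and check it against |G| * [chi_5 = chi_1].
Sum = 0; so <chi_5, chi_1> = 0 (distinct irreducibles are orthogonal).

Solution. Compute term by term over conjugacy classes (|C| * chi_5(C) * conj(chi_1(C))):
  1*(3)*conj(1) + 6*(-1)*conj(1) + 3*(-1)*conj(1) + 8*(0)*conj(1) + 6*(1)*conj(1)
  = (3) + (-6) + (-3) + (0) + (6)
  = 0.
Dividing by |G| = 24 gives 0/24 = 0, matching the row-orthogonality relation <chi_5, chi_1> = [chi_5 = chi_1].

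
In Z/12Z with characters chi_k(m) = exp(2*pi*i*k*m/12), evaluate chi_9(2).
chi_9(2) = zeta_12^18 = -1

Proof sketch: chi_9(2) = zeta_12^(9*2) = zeta_12^18. Since zeta_12^12 = 1, this equals zeta_12^6 = exp(2*pi*i*6/12) = -1.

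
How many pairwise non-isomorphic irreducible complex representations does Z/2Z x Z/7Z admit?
14

Proof sketch: The number of irreducible complex representations of a finite group equals its number of conjugacy classes. Z/2Z x Z/7Z is abelian of order 14, so every element is its own conjugacy class: 14 classes, so Z/2Z x Z/7Z (order 14) has exactly 14 irreducible complex representations.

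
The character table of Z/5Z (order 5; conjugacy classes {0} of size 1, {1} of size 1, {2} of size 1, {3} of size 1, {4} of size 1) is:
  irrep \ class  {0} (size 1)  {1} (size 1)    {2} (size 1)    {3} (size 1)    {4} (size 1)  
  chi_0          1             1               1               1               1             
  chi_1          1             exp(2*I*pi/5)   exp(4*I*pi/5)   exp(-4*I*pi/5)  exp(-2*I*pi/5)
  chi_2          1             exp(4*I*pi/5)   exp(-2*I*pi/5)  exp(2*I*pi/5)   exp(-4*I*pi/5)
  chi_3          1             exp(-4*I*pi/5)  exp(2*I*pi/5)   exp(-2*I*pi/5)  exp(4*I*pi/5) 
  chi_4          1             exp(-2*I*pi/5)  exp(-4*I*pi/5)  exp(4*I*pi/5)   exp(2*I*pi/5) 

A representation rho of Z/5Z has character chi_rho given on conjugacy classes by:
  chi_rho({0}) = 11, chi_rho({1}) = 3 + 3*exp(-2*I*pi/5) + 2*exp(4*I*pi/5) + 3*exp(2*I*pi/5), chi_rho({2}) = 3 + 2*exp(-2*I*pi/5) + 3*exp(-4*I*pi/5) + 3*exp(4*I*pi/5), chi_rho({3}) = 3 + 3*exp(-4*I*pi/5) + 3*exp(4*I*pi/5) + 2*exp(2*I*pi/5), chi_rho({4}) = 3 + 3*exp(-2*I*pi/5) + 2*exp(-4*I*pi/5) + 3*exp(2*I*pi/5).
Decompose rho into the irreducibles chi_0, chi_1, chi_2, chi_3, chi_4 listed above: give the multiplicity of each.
Multiplicities: chi_0: 3, chi_1: 3, chi_2: 2, chi_3: 0, chi_4: 3.

Proof sketch: Use <chi_rho, chi> = (1/|G|) sum_C |C| * chi_rho(C) * conj(chi(C)) with |G| = 5 for each irreducible chi in the table:
  <chi_rho, chi_0> = (1/5)[1*(11)*conj(1) + 1*(3 + 3*exp(-2*I*pi/5) + 2*exp(4*I*pi/5) + 3*exp(2*I*pi/5))*conj(1) + 1*(3 + 2*exp(-2*I*pi/5) + 3*exp(-4*I*pi/5) + 3*exp(4*I*pi/5))*conj(1) + 1*(3 + 3*exp(-4*I*pi/5) + 3*exp(4*I*pi/5) + 2*exp(2*I*pi/5))*conj(1) + 1*(3 + 3*exp(-2*I*pi/5) + 2*exp(-4*I*pi/5) + 3*exp(2*I*pi/5))*conj(1)]
      = (1/5)[(11) + (3 + 3*exp(-2*I*pi/5) + 2*exp(4*I*pi/5) + 3*exp(2*I*pi/5)) + (3 + 2*exp(-2*I*pi/5) + 3*exp(-4*I*pi/5) + 3*exp(4*I*pi/5)) + (3 + 3*exp(-4*I*pi/5) + 3*exp(4*I*pi/5) + 2*exp(2*I*pi/5)) + (3 + 3*exp(-2*I*pi/5) + 2*exp(-4*I*pi/5) + 3*exp(2*I*pi/5))] = 15/5 = 3
  <chi_rho, chi_1> = (1/5)[1*(11)*conj(1) + 1*(3 + 3*exp(-2*I*pi/5) + 2*exp(4*I*pi/5) + 3*exp(2*I*pi/5))*conj(exp(2*I*pi/5)) + 1*(3 + 2*exp(-2*I*pi/5) + 3*exp(-4*I*pi/5) + 3*exp(4*I*pi/5))*conj(exp(4*I*pi/5)) + 1*(3 + 3*exp(-4*I*pi/5) + 3*exp(4*I*pi/5) + 2*exp(2*I*pi/5))*conj(exp(-4*I*pi/5)) + 1*(3 + 3*exp(-2*I*pi/5) + 2*exp(-4*I*pi/5) + 3*exp(2*I*pi/5))*conj(exp(-2*I*pi/5))]
      = (1/5)[(11) + (3 + 3*exp(-2*I*pi/5) + 3*exp(-4*I*pi/5) + 2*exp(2*I*pi/5)) + (3 + 3*exp(-4*I*pi/5) + 2*exp(4*I*pi/5) + 3*exp(2*I*pi/5)) + (3 + 3*exp(-2*I*pi/5) + 2*exp(-4*I*pi/5) + 3*exp(4*I*pi/5)) + (3 + 2*exp(-2*I*pi/5) + 3*exp(4*I*pi/5) + 3*exp(2*I*pi/5))] = 15/5 = 3
  <chi_rho, chi_2> = (1/5)[1*(11)*conj(1) + 1*(3 + 3*exp(-2*I*pi/5) + 2*exp(4*I*pi/5) + 3*exp(2*I*pi/5))*conj(exp(4*I*pi/5)) + 1*(3 + 2*exp(-2*I*pi/5) + 3*exp(-4*I*pi/5) + 3*exp(4*I*pi/5))*conj(exp(-2*I*pi/5)) + 1*(3 + 3*exp(-4*I*pi/5) + 3*exp(4*I*pi/5) + 2*exp(2*I*pi/5))*conj(exp(2*I*pi/5)) + 1*(3 + 3*exp(-2*I*pi/5) + 2*exp(-4*I*pi/5) + 3*exp(2*I*pi/5))*conj(exp(-4*I*pi/5))]
      = (1/5)[(11) + (2 + 3*exp(-2*I*pi/5) + 3*exp(-4*I*pi/5) + 3*exp(4*I*pi/5)) + (2 + 3*exp(-2*I*pi/5) + 3*exp(-4*I*pi/5) + 3*exp(2*I*pi/5)) + (2 + 3*exp(-2*I*pi/5) + 3*exp(4*I*pi/5) + 3*exp(2*I*pi/5)) + (2 + 3*exp(-4*I*pi/5) + 3*exp(4*I*pi/5) + 3*exp(2*I*pi/5))] = 10/5 = 2
  <chi_rho, chi_3> = (1/5)[1*(11)*conj(1) + 1*(3 + 3*exp(-2*I*pi/5) + 2*exp(4*I*pi/5) + 3*exp(2*I*pi/5))*conj(exp(-4*I*pi/5)) + 1*(3 + 2*exp(-2*I*pi/5) + 3*exp(-4*I*pi/5) + 3*exp(4*I*pi/5))*conj(exp(2*I*pi/5)) + 1*(3 + 3*exp(-4*I*pi/5) + 3*exp(4*I*pi/5) + 2*exp(2*I*pi/5))*conj(exp(-2*I*pi/5)) + 1*(3 + 3*exp(-2*I*pi/5) + 2*exp(-4*I*pi/5) + 3*exp(2*I*pi/5))*conj(exp(4*I*pi/5))]
      = (1/5)[(11) + (2*exp(-2*I*pi/5) + 3*exp(-4*I*pi/5) + 3*exp(4*I*pi/5) + 3*exp(2*I*pi/5)) + (3*exp(-2*I*pi/5) + 2*exp(-4*I*pi/5) + 3*exp(4*I*pi/5) + 3*exp(2*I*pi/5)) + (3*exp(-2*I*pi/5) + 3*exp(-4*I*pi/5) + 2*exp(4*I*pi/5) + 3*exp(2*I*pi/5)) + (3*exp(-2*I*pi/5) + 3*exp(-4*I*pi/5) + 3*exp(4*I*pi/5) + 2*exp(2*I*pi/5))] = 0/5 = 0
  <chi_rho, chi_4> = (1/5)[1*(11)*conj(1) + 1*(3 + 3*exp(-2*I*pi/5) + 2*exp(4*I*pi/5) + 3*exp(2*I*pi/5))*conj(exp(-2*I*pi/5)) + 1*(3 + 2*exp(-2*I*pi/5) + 3*exp(-4*I*pi/5) + 3*exp(4*I*pi/5))*conj(exp(-4*I*pi/5)) + 1*(3 + 3*exp(-4*I*pi/5) + 3*exp(4*I*pi/5) + 2*exp(2*I*pi/5))*conj(exp(4*I*pi/5)) + 1*(3 + 3*exp(-2*I*pi/5) + 2*exp(-4*I*pi/5) + 3*exp(2*I*pi/5))*conj(exp(2*I*pi/5))]
      = (1/5)[(11) + (3 + 2*exp(-4*I*pi/5) + 3*exp(4*I*pi/5) + 3*exp(2*I*pi/5)) + (3 + 3*exp(-2*I*pi/5) + 3*exp(4*I*pi/5) + 2*exp(2*I*pi/5)) + (3 + 2*exp(-2*I*pi/5) + 3*exp(-4*I*pi/5) + 3*exp(2*I*pi/5)) + (3 + 3*exp(-2*I*pi/5) + 3*exp(-4*I*pi/5) + 2*exp(4*I*pi/5))] = 15/5 = 3
(Exp terms are combined using exp(i*s)*conj(exp(i*t)) = exp(i*(s-t)), and sums of them are collapsed using the identity that for every m > 1 the m distinct m-th roots of unity sum to 0, e.g. 1 + exp(2*I*pi/3) + exp(-2*I*pi/3) = 0.)
Dimension check: dim(rho) = sum (mult * dim) = 3*1 + 3*1 + 2*1 + 0*1 + 3*1 = 11 = chi_rho(e) = 11.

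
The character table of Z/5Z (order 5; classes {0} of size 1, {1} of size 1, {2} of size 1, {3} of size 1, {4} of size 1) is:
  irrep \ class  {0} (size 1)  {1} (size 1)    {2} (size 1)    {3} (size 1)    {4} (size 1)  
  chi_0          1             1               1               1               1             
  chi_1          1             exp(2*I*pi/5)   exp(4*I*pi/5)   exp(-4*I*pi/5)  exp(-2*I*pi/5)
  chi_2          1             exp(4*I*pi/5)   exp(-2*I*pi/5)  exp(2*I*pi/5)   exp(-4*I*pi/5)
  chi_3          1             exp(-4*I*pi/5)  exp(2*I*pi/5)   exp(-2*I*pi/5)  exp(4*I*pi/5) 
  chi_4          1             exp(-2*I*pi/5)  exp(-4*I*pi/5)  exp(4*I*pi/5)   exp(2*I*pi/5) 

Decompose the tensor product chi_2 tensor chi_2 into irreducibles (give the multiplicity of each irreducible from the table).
chi_2 tensor chi_2 = chi_4 (all other irreducibles have multiplicity 0).

Explanation: The character of a tensor product is the pointwise product (chi_2 * chi_2)(C) = chi_2(C) * chi_2(C):
  {0}: (1)*(1), {1}: (exp(4*I*pi/5))*(exp(4*I*pi/5)), {2}: (exp(-2*I*pi/5))*(exp(-2*I*pi/5)), {3}: (exp(2*I*pi/5))*(exp(2*I*pi/5)), {4}: (exp(-4*I*pi/5))*(exp(-4*I*pi/5))
so (chi_2 * chi_2) takes values
  {0} -> 1, {1} -> exp(-2*I*pi/5), {2} -> exp(-4*I*pi/5), {3} -> exp(4*I*pi/5), {4} -> exp(2*I*pi/5).
Now take the inner product of this character with each irreducible chi from the table, <chi_2*chi_2, chi> = (1/5) sum_C |C| (chi_2*chi_2)(C) conj(chi(C)):
  <chi_2*chi_2, chi_0> = (1/5)[1*(1)*conj(1) + 1*(exp(-2*I*pi/5))*conj(1) + 1*(exp(-4*I*pi/5))*conj(1) + 1*(exp(4*I*pi/5))*conj(1) + 1*(exp(2*I*pi/5))*conj(1)]
      = (1/5)[(1) + (exp(-2*I*pi/5)) + (exp(-4*I*pi/5)) + (exp(4*I*pi/5)) + (exp(2*I*pi/5))] = 0/5 = 0
  <chi_2*chi_2, chi_1> = (1/5)[1*(1)*conj(1) + 1*(exp(-2*I*pi/5))*conj(exp(2*I*pi/5)) + 1*(exp(-4*I*pi/5))*conj(exp(4*I*pi/5)) + 1*(exp(4*I*pi/5))*conj(exp(-4*I*pi/5)) + 1*(exp(2*I*pi/5))*conj(exp(-2*I*pi/5))]
      = (1/5)[(1) + (exp(-4*I*pi/5)) + (exp(2*I*pi/5)) + (exp(-2*I*pi/5)) + (exp(4*I*pi/5))] = 0/5 = 0
  <chi_2*chi_2, chi_2> = (1/5)[1*(1)*conj(1) + 1*(exp(-2*I*pi/5))*conj(exp(4*I*pi/5)) + 1*(exp(-4*I*pi/5))*conj(exp(-2*I*pi/5)) + 1*(exp(4*I*pi/5))*conj(exp(2*I*pi/5)) + 1*(exp(2*I*pi/5))*conj(exp(-4*I*pi/5))]
      = (1/5)[(1) + (exp(4*I*pi/5)) + (exp(-2*I*pi/5)) + (exp(2*I*pi/5)) + (exp(-4*I*pi/5))] = 0/5 = 0
  <chi_2*chi_2, chi_3> = (1/5)[1*(1)*conj(1) + 1*(exp(-2*I*pi/5))*conj(exp(-4*I*pi/5)) + 1*(exp(-4*I*pi/5))*conj(exp(2*I*pi/5)) + 1*(exp(4*I*pi/5))*conj(exp(-2*I*pi/5)) + 1*(exp(2*I*pi/5))*conj(exp(4*I*pi/5))]
      = (1/5)[(1) + (exp(2*I*pi/5)) + (exp(4*I*pi/5)) + (exp(-4*I*pi/5)) + (exp(-2*I*pi/5))] = 0/5 = 0
  <chi_2*chi_2, chi_4> = (1/5)[1*(1)*conj(1) + 1*(exp(-2*I*pi/5))*conj(exp(-2*I*pi/5)) + 1*(exp(-4*I*pi/5))*conj(exp(-4*I*pi/5)) + 1*(exp(4*I*pi/5))*conj(exp(4*I*pi/5)) + 1*(exp(2*I*pi/5))*conj(exp(2*I*pi/5))]
      = (1/5)[(1) + (1) + (1) + (1) + (1)] = 5/5 = 1
(Exp terms are combined using exp(i*s)*conj(exp(i*t)) = exp(i*(s-t)), and sums of them are collapsed using the identity that for every m > 1 the m distinct m-th roots of unity sum to 0, e.g. 1 + exp(2*I*pi/3) + exp(-2*I*pi/3) = 0.)
Hence the multiplicities are chi_4: 1. Dimension check: dim(chi_2)*dim(chi_2) = 1*1 = 1 and sum (mult * dim) = 1*1 = 1.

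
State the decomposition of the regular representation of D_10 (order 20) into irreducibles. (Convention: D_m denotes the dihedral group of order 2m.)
Each irreducible V_i of dimension d_i appears with multiplicity d_i, i.e. rho_reg = (direct sum over all irreducibles V_i) d_i V_i. The irreducible dimensions for D_10 are 1, 1, 1, 1, 2, 2, 2, 2: 4 irreducibles of dimension 1, each with multiplicity 1; 4 irreducibles of dimension 2, each with multiplicity 2. Total dimension 4*1*1 + 4*2*2 = 20 = |G|.

Justification: General theorem: in the regular representation of a finite group G, each irreducible appears with multiplicity equal to its dimension. Check: dim(rho_reg) = sum d_i^2 = 1 + 1 + 1 + 1 + 4 + 4 + 4 + 4 = 20 = |G|.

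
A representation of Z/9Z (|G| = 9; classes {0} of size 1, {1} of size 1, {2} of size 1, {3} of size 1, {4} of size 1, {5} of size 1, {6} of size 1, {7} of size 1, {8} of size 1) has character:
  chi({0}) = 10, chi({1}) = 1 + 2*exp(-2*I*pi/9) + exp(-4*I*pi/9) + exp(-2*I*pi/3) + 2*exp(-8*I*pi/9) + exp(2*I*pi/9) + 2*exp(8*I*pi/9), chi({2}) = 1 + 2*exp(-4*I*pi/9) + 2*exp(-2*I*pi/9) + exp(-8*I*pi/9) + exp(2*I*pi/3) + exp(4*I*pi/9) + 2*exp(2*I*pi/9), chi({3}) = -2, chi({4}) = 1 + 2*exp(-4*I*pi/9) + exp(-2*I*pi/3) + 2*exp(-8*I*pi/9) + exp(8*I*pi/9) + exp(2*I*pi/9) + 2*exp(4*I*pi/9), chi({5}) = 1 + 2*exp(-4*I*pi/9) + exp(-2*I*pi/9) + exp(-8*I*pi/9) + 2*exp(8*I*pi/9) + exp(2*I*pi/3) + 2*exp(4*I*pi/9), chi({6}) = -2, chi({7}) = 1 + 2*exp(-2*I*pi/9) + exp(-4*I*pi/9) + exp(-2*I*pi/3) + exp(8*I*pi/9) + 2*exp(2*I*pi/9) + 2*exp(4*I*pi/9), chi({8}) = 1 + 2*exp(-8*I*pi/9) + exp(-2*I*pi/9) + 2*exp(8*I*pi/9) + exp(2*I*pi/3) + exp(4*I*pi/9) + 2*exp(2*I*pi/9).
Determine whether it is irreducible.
Not irreducible (reducible): <chi, chi> = 16 > 1.

Why: <chi, chi> = (1/|G|) sum_C |C| * |chi(C)|^2 = (1/9)[1*|10|^2 + 1*|1 + 2*exp(-2*I*pi/9) + exp(-4*I*pi/9) + exp(-2*I*pi/3) + 2*exp(-8*I*pi/9) + exp(2*I*pi/9) + 2*exp(8*I*pi/9)|^2 + 1*|1 + 2*exp(-4*I*pi/9) + 2*exp(-2*I*pi/9) + exp(-8*I*pi/9) + exp(2*I*pi/3) + exp(4*I*pi/9) + 2*exp(2*I*pi/9)|^2 + 1*|-2|^2 + 1*|1 + 2*exp(-4*I*pi/9) + exp(-2*I*pi/3) + 2*exp(-8*I*pi/9) + exp(8*I*pi/9) + exp(2*I*pi/9) + 2*exp(4*I*pi/9)|^2 + 1*|1 + 2*exp(-4*I*pi/9) + exp(-2*I*pi/9) + exp(-8*I*pi/9) + 2*exp(8*I*pi/9) + exp(2*I*pi/3) + 2*exp(4*I*pi/9)|^2 + 1*|-2|^2 + 1*|1 + 2*exp(-2*I*pi/9) + exp(-4*I*pi/9) + exp(-2*I*pi/3) + exp(8*I*pi/9) + 2*exp(2*I*pi/9) + 2*exp(4*I*pi/9)|^2 + 1*|1 + 2*exp(-8*I*pi/9) + exp(-2*I*pi/9) + 2*exp(8*I*pi/9) + exp(2*I*pi/3) + exp(4*I*pi/9) + 2*exp(2*I*pi/9)|^2]
  = (1/9)[(100) + (16 + 9*exp(-4*I*pi/9) + 10*exp(-2*I*pi/3) + 12*exp(-2*I*pi/9) + 11*exp(-8*I*pi/9) + 11*exp(8*I*pi/9) + 12*exp(2*I*pi/9) + 10*exp(2*I*pi/3) + 9*exp(4*I*pi/9)) + (16 + 12*exp(-4*I*pi/9) + 10*exp(-2*I*pi/3) + 11*exp(-2*I*pi/9) + 9*exp(-8*I*pi/9) + 9*exp(8*I*pi/9) + 11*exp(2*I*pi/9) + 10*exp(2*I*pi/3) + 12*exp(4*I*pi/9)) + (4) + (16 + 11*exp(-4*I*pi/9) + 10*exp(-2*I*pi/3) + 9*exp(-2*I*pi/9) + 12*exp(-8*I*pi/9) + 12*exp(8*I*pi/9) + 9*exp(2*I*pi/9) + 10*exp(2*I*pi/3) + 11*exp(4*I*pi/9)) + (16 + 11*exp(-4*I*pi/9) + 10*exp(-2*I*pi/3) + 9*exp(-2*I*pi/9) + 12*exp(-8*I*pi/9) + 12*exp(8*I*pi/9) + 9*exp(2*I*pi/9) + 10*exp(2*I*pi/3) + 11*exp(4*I*pi/9)) + (4) + (16 + 12*exp(-4*I*pi/9) + 10*exp(-2*I*pi/3) + 11*exp(-2*I*pi/9) + 9*exp(-8*I*pi/9) + 9*exp(8*I*pi/9) + 11*exp(2*I*pi/9) + 10*exp(2*I*pi/3) + 12*exp(4*I*pi/9)) + (16 + 9*exp(-4*I*pi/9) + 10*exp(-2*I*pi/3) + 12*exp(-2*I*pi/9) + 11*exp(-8*I*pi/9) + 11*exp(8*I*pi/9) + 12*exp(2*I*pi/9) + 10*exp(2*I*pi/3) + 9*exp(4*I*pi/9))] = 144/9 = 16.
(Exp terms are combined using exp(i*s)*conj(exp(i*t)) = exp(i*(s-t)), and sums of them are collapsed using the identity that for every m > 1 the m distinct m-th roots of unity sum to 0, e.g. 1 + exp(2*I*pi/3) + exp(-2*I*pi/3) = 0.)
A character is irreducible iff <chi, chi> = 1, so this representation is reducible.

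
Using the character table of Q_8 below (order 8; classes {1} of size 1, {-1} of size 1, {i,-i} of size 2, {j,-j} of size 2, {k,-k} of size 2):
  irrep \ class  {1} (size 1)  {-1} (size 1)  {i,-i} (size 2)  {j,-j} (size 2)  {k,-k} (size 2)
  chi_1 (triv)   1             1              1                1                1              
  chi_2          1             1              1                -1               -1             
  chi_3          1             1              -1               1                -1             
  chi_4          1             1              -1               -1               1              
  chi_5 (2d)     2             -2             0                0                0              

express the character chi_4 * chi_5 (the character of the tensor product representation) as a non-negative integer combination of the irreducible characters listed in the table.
chi_4 tensor chi_5 = chi_5 (all other irreducibles have multiplicity 0).

Details: The character of a tensor product is the pointwise product (chi_4 * chi_5)(C) = chi_4(C) * chi_5(C):
  {1}: (1)*(2), {-1}: (1)*(-2), {i,-i}: (-1)*(0), {j,-j}: (-1)*(0), {k,-k}: (1)*(0)
so (chi_4 * chi_5) takes values
  {1} -> 2, {-1} -> -2, {i,-i} -> 0, {j,-j} -> 0, {k,-k} -> 0.
Now take the inner product of this character with each irreducible chi from the table, <chi_4*chi_5, chi> = (1/8) sum_C |C| (chi_4*chi_5)(C) conj(chi(C)):
  <chi_4*chi_5, chi_1> = (1/8)[1*(2)*conj(1) + 1*(-2)*conj(1) + 2*(0)*conj(1) + 2*(0)*conj(1) + 2*(0)*conj(1)]
      = (1/8)[(2) + (-2) + (0) + (0) + (0)] = 0/8 = 0
  <chi_4*chi_5, chi_2> = (1/8)[1*(2)*conj(1) + 1*(-2)*conj(1) + 2*(0)*conj(1) + 2*(0)*conj(-1) + 2*(0)*conj(-1)]
      = (1/8)[(2) + (-2) + (0) + (0) + (0)] = 0/8 = 0
  <chi_4*chi_5, chi_3> = (1/8)[1*(2)*conj(1) + 1*(-2)*conj(1) + 2*(0)*conj(-1) + 2*(0)*conj(1) + 2*(0)*conj(-1)]
      = (1/8)[(2) + (-2) + (0) + (0) + (0)] = 0/8 = 0
  <chi_4*chi_5, chi_4> = (1/8)[1*(2)*conj(1) + 1*(-2)*conj(1) + 2*(0)*conj(-1) + 2*(0)*conj(-1) + 2*(0)*conj(1)]
      = (1/8)[(2) + (-2) + (0) + (0) + (0)] = 0/8 = 0
  <chi_4*chi_5, chi_5> = (1/8)[1*(2)*conj(2) + 1*(-2)*conj(-2) + 2*(0)*conj(0) + 2*(0)*conj(0) + 2*(0)*conj(0)]
      = (1/8)[(4) + (4) + (0) + (0) + (0)] = 8/8 = 1
Hence the multiplicities are chi_5: 1. Dimension check: dim(chi_4)*dim(chi_5) = 1*2 = 2 and sum (mult * dim) = 1*2 = 2.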